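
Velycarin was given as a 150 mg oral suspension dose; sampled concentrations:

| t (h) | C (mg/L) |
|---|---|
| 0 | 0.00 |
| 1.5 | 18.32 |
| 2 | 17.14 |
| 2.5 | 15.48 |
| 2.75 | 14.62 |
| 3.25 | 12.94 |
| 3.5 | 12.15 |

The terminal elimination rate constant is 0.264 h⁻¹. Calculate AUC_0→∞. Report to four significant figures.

AUC = 90.57 mg/L·h

Trapezoidal AUC_0→3.5:
  [0→1.5]: (0.00+18.32)/2 × 1.5 = 13.74
  [1.5→2]: (18.32+17.14)/2 × 0.5 = 8.865
  [2→2.5]: (17.14+15.48)/2 × 0.5 = 8.155
  [2.5→2.75]: (15.48+14.62)/2 × 0.25 = 3.7625
  [2.75→3.25]: (14.62+12.94)/2 × 0.5 = 6.89
  [3.25→3.5]: (12.94+12.15)/2 × 0.25 = 3.13625
  Sum = 44.54875 mg/L·h
Extrapolated tail: C_last / k_e = 12.15 / 0.264 = 46.023
AUC_0→∞ = 44.54875 + 46.023 = 90.57175 mg/L·h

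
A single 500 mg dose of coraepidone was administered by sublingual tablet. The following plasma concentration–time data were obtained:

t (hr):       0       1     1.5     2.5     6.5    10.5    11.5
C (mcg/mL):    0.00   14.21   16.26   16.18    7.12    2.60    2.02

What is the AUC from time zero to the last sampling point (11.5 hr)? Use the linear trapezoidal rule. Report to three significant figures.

Trapezoidal AUC_0→11.5:
  [0→1]: (0.00+14.21)/2 × 1 = 7.105
  [1→1.5]: (14.21+16.26)/2 × 0.5 = 7.6175
  [1.5→2.5]: (16.26+16.18)/2 × 1 = 16.22
  [2.5→6.5]: (16.18+7.12)/2 × 4 = 46.6
  [6.5→10.5]: (7.12+2.60)/2 × 4 = 19.44
  [10.5→11.5]: (2.60+2.02)/2 × 1 = 2.31
  Sum = 99.2925 mcg/mL·hr

AUC = 99.3 mcg/mL·hr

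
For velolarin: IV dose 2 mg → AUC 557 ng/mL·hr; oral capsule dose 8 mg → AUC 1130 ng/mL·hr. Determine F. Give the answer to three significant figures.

F = (AUC_ev / D_ev) / (AUC_iv / D_iv)
  = (1130/8) / (557/2)
  = 141.25 / 278.5 = 0.5072

F = 0.507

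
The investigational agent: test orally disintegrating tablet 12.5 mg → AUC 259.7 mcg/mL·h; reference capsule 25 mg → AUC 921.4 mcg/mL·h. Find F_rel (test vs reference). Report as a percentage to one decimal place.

F_rel = 56.4%

F_rel = (AUC_test/D_test) / (AUC_ref/D_ref)
      = (259.7/12.5) / (921.4/25)
      = 20.776 / 36.856 = 0.5637 = 56.37%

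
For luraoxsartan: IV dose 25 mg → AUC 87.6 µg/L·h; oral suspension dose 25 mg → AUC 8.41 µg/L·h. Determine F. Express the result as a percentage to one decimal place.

F = (AUC_ev / D_ev) / (AUC_iv / D_iv)
  = (8.41/25) / (87.6/25)
  = 0.3364 / 3.504 = 0.0960
  = 9.60%

F = 9.6%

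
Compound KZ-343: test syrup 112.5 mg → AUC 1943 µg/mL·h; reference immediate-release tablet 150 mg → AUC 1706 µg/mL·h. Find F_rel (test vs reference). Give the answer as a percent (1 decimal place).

F_rel = 151.9%

F_rel = (AUC_test/D_test) / (AUC_ref/D_ref)
      = (1943/112.5) / (1706/150)
      = 17.2711 / 11.3733 = 1.5186 = 151.86%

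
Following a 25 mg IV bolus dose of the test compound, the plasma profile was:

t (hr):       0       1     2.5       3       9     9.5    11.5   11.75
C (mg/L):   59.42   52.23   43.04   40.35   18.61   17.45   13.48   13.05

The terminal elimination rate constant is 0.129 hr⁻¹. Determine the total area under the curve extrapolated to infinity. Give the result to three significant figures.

Trapezoidal AUC_0→11.75:
  [0→1]: (59.42+52.23)/2 × 1 = 55.825
  [1→2.5]: (52.23+43.04)/2 × 1.5 = 71.4525
  [2.5→3]: (43.04+40.35)/2 × 0.5 = 20.8475
  [3→9]: (40.35+18.61)/2 × 6 = 176.88
  [9→9.5]: (18.61+17.45)/2 × 0.5 = 9.015
  [9.5→11.5]: (17.45+13.48)/2 × 2 = 30.93
  [11.5→11.75]: (13.48+13.05)/2 × 0.25 = 3.31625
  Sum = 368.26625 mg/L·hr
Extrapolated tail: C_last / k_e = 13.05 / 0.129 = 101.163
AUC_0→∞ = 368.26625 + 101.163 = 469.42925 mg/L·hr

AUC = 469 mg/L·hr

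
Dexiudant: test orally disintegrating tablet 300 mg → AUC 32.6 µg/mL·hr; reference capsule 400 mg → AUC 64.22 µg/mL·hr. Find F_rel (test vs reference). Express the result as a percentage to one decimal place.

F_rel = (AUC_test/D_test) / (AUC_ref/D_ref)
      = (32.6/300) / (64.22/400)
      = 0.108667 / 0.16055 = 0.6768 = 67.68%

F_rel = 67.7%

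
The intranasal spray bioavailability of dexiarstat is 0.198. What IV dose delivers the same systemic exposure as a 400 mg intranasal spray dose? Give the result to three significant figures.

D_iv = 79.2 mg

Systemic exposure from an extravascular dose = F × D_ev, so the equivalent IV dose is F × D_ev.
D_iv = F × D_ev = 0.198 × 400 = 79.2 mg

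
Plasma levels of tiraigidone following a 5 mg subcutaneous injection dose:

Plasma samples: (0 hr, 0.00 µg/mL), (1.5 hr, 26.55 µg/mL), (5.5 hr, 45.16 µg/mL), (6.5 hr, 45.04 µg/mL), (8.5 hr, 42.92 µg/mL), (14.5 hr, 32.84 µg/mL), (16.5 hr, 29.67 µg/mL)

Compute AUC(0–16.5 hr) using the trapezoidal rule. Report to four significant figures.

Trapezoidal AUC_0→16.5:
  [0→1.5]: (0.00+26.55)/2 × 1.5 = 19.9125
  [1.5→5.5]: (26.55+45.16)/2 × 4 = 143.42
  [5.5→6.5]: (45.16+45.04)/2 × 1 = 45.1
  [6.5→8.5]: (45.04+42.92)/2 × 2 = 87.96
  [8.5→14.5]: (42.92+32.84)/2 × 6 = 227.28
  [14.5→16.5]: (32.84+29.67)/2 × 2 = 62.51
  Sum = 586.1825 µg/mL·hr

AUC = 586.2 µg/mL·hr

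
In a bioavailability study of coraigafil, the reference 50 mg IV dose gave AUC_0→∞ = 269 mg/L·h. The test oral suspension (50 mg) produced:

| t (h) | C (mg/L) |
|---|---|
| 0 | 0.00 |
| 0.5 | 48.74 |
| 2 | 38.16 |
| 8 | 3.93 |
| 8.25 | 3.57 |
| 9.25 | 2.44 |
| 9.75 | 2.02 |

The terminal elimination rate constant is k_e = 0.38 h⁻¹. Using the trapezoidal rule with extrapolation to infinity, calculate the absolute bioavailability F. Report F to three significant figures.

Trapezoidal AUC_0→9.75 (oral suspension):
  [0→0.5]: (0.00+48.74)/2 × 0.5 = 12.185
  [0.5→2]: (48.74+38.16)/2 × 1.5 = 65.175
  [2→8]: (38.16+3.93)/2 × 6 = 126.27
  [8→8.25]: (3.93+3.57)/2 × 0.25 = 0.9375
  [8.25→9.25]: (3.57+2.44)/2 × 1 = 3.005
  [9.25→9.75]: (2.44+2.02)/2 × 0.5 = 1.115
  Sum = 208.6875 mg/L·h
Tail: C_last/k_e = 2.02/0.38 = 5.316
AUC_0→∞ (oral suspension) = 208.6875 + 5.316 = 214.0035 mg/L·h
F = (AUC_ev/D_ev)/(AUC_iv/D_iv) = (214.0035/50)/(269/50) = 4.28007/5.38 = 0.7956

F = 0.796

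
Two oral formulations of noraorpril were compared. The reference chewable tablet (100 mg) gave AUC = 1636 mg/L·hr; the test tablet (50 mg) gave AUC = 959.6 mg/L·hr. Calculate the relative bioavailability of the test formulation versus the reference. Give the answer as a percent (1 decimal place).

F_rel = 117.3%

F_rel = (AUC_test/D_test) / (AUC_ref/D_ref)
      = (959.6/50) / (1636/100)
      = 19.192 / 16.36 = 1.1731 = 117.31%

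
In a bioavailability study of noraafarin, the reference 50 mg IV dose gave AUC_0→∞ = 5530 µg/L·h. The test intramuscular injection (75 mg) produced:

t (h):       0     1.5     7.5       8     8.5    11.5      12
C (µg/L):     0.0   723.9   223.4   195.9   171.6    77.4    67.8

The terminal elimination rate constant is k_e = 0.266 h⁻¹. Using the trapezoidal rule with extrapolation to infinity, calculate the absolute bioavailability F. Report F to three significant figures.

Trapezoidal AUC_0→12 (intramuscular injection):
  [0→1.5]: (0.0+723.9)/2 × 1.5 = 542.925
  [1.5→7.5]: (723.9+223.4)/2 × 6 = 2841.9
  [7.5→8]: (223.4+195.9)/2 × 0.5 = 104.825
  [8→8.5]: (195.9+171.6)/2 × 0.5 = 91.875
  [8.5→11.5]: (171.6+77.4)/2 × 3 = 373.5
  [11.5→12]: (77.4+67.8)/2 × 0.5 = 36.3
  Sum = 3991.325 µg/L·h
Tail: C_last/k_e = 67.8/0.266 = 254.887
AUC_0→∞ (intramuscular injection) = 3991.325 + 254.887 = 4246.212 µg/L·h
F = (AUC_ev/D_ev)/(AUC_iv/D_iv) = (4246.212/75)/(5530/50) = 56.61616/110.6 = 0.5119

F = 0.512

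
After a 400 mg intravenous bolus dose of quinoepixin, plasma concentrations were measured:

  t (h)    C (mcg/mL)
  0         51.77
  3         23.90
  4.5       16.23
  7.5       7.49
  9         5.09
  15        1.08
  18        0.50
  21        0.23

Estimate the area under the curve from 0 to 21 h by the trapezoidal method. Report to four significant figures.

AUC = 210.6 mcg/mL·h

Trapezoidal AUC_0→21:
  [0→3]: (51.77+23.90)/2 × 3 = 113.505
  [3→4.5]: (23.90+16.23)/2 × 1.5 = 30.0975
  [4.5→7.5]: (16.23+7.49)/2 × 3 = 35.58
  [7.5→9]: (7.49+5.09)/2 × 1.5 = 9.435
  [9→15]: (5.09+1.08)/2 × 6 = 18.51
  [15→18]: (1.08+0.50)/2 × 3 = 2.37
  [18→21]: (0.50+0.23)/2 × 3 = 1.095
  Sum = 210.5925 mcg/mL·h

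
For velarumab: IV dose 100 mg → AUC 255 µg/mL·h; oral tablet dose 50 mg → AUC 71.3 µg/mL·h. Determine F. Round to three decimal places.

F = 0.559

F = (AUC_ev / D_ev) / (AUC_iv / D_iv)
  = (71.3/50) / (255/100)
  = 1.426 / 2.55 = 0.5592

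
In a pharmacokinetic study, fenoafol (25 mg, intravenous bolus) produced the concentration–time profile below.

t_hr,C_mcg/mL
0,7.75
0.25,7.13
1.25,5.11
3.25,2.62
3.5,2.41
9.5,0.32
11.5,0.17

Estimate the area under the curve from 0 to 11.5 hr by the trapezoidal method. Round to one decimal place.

AUC = 25.0 mcg/mL·hr

Trapezoidal AUC_0→11.5:
  [0→0.25]: (7.75+7.13)/2 × 0.25 = 1.86
  [0.25→1.25]: (7.13+5.11)/2 × 1 = 6.12
  [1.25→3.25]: (5.11+2.62)/2 × 2 = 7.73
  [3.25→3.5]: (2.62+2.41)/2 × 0.25 = 0.62875
  [3.5→9.5]: (2.41+0.32)/2 × 6 = 8.19
  [9.5→11.5]: (0.32+0.17)/2 × 2 = 0.49
  Sum = 25.01875 mcg/mL·hr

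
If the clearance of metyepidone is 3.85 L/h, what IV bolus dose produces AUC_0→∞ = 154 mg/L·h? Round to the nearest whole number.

Dose = 593 mg

Dose_iv = CL × AUC_0→∞
     = 3.85 × 154 = 592.9 mg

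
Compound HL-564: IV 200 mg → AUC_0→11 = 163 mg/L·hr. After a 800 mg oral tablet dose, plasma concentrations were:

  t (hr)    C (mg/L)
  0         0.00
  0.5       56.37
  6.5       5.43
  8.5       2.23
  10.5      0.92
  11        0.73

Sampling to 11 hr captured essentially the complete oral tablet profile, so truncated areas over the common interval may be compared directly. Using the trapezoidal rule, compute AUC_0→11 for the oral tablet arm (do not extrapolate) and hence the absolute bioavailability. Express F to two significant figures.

Trapezoidal AUC_0→11 (oral tablet):
  [0→0.5]: (0.00+56.37)/2 × 0.5 = 14.0925
  [0.5→6.5]: (56.37+5.43)/2 × 6 = 185.4
  [6.5→8.5]: (5.43+2.23)/2 × 2 = 7.66
  [8.5→10.5]: (2.23+0.92)/2 × 2 = 3.15
  [10.5→11]: (0.92+0.73)/2 × 0.5 = 0.4125
  Sum = 210.715 mg/L·hr
F = (AUC_ev/D_ev)/(AUC_iv/D_iv) = (210.715/800)/(163/200) = 0.26339375/0.815 = 0.3232

F = 0.32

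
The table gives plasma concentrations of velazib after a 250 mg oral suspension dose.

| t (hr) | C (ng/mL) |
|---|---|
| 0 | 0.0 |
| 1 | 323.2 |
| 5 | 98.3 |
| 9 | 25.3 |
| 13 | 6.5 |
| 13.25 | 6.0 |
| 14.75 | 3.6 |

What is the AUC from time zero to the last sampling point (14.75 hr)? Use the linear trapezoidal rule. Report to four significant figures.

Trapezoidal AUC_0→14.75:
  [0→1]: (0.0+323.2)/2 × 1 = 161.6
  [1→5]: (323.2+98.3)/2 × 4 = 843.0
  [5→9]: (98.3+25.3)/2 × 4 = 247.2
  [9→13]: (25.3+6.5)/2 × 4 = 63.6
  [13→13.25]: (6.5+6.0)/2 × 0.25 = 1.5625
  [13.25→14.75]: (6.0+3.6)/2 × 1.5 = 7.2
  Sum = 1324.1625 ng/mL·hr

AUC = 1324 ng/mL·hr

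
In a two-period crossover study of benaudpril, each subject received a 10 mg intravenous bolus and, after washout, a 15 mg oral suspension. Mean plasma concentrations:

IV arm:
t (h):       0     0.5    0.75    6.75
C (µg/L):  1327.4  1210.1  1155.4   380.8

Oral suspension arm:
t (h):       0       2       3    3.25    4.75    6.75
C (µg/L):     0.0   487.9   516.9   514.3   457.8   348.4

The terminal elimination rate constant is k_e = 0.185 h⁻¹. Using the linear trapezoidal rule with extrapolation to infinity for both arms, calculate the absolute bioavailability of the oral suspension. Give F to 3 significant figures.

Trapezoidal AUC_0→6.75 (IV):
  [0→0.5]: (1327.4+1210.1)/2 × 0.5 = 634.375
  [0.5→0.75]: (1210.1+1155.4)/2 × 0.25 = 295.6875
  [0.75→6.75]: (1155.4+380.8)/2 × 6 = 4608.6
  Sum = 5538.6625 µg/L·h
IV tail: 380.8/0.185 = 2058.378; AUC_iv,0→∞ = 5538.6625 + 2058.378 = 7597.0405 µg/L·h
Trapezoidal AUC_0→6.75 (oral suspension):
  [0→2]: (0.0+487.9)/2 × 2 = 487.9
  [2→3]: (487.9+516.9)/2 × 1 = 502.4
  [3→3.25]: (516.9+514.3)/2 × 0.25 = 128.9
  [3.25→4.75]: (514.3+457.8)/2 × 1.5 = 729.075
  [4.75→6.75]: (457.8+348.4)/2 × 2 = 806.2
  Sum = 2654.475 µg/L·h
oral suspension tail: 348.4/0.185 = 1883.243; AUC_ev,0→∞ = 2654.475 + 1883.243 = 4537.718 µg/L·h
F = (AUC_ev/D_ev)/(AUC_iv/D_iv) = (4537.718/15)/(7597.0405/10) = 302.515/759.70405 = 0.3982

F = 0.398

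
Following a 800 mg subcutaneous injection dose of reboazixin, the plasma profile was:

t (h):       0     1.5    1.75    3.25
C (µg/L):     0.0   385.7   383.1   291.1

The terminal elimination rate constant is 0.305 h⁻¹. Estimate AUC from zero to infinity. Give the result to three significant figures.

AUC = 1850 µg/L·h

Trapezoidal AUC_0→3.25:
  [0→1.5]: (0.0+385.7)/2 × 1.5 = 289.275
  [1.5→1.75]: (385.7+383.1)/2 × 0.25 = 96.1
  [1.75→3.25]: (383.1+291.1)/2 × 1.5 = 505.65
  Sum = 891.025 µg/L·h
Extrapolated tail: C_last / k_e = 291.1 / 0.305 = 954.426
AUC_0→∞ = 891.025 + 954.426 = 1845.451 µg/L·h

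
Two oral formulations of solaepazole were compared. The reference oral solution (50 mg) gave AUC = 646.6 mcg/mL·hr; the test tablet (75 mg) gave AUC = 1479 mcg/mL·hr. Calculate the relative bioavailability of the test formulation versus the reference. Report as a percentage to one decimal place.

F_rel = 152.5%

F_rel = (AUC_test/D_test) / (AUC_ref/D_ref)
      = (1479/75) / (646.6/50)
      = 19.72 / 12.932 = 1.5249 = 152.49%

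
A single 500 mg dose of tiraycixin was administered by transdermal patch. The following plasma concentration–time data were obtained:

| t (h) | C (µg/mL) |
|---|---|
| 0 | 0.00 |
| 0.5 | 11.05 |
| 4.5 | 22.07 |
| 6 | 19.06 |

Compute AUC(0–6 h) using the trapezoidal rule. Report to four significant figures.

Trapezoidal AUC_0→6:
  [0→0.5]: (0.00+11.05)/2 × 0.5 = 2.7625
  [0.5→4.5]: (11.05+22.07)/2 × 4 = 66.24
  [4.5→6]: (22.07+19.06)/2 × 1.5 = 30.8475
  Sum = 99.85 µg/mL·h

AUC = 99.85 µg/mL·h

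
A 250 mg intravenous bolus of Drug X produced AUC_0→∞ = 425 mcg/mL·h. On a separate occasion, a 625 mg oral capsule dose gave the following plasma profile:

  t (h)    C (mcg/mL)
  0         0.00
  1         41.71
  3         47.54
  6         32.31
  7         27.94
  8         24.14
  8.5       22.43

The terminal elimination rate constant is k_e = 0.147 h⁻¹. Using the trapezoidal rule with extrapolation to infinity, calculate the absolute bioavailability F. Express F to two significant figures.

F = 0.42

Trapezoidal AUC_0→8.5 (oral capsule):
  [0→1]: (0.00+41.71)/2 × 1 = 20.855
  [1→3]: (41.71+47.54)/2 × 2 = 89.25
  [3→6]: (47.54+32.31)/2 × 3 = 119.775
  [6→7]: (32.31+27.94)/2 × 1 = 30.125
  [7→8]: (27.94+24.14)/2 × 1 = 26.04
  [8→8.5]: (24.14+22.43)/2 × 0.5 = 11.6425
  Sum = 297.6875 mcg/mL·h
Tail: C_last/k_e = 22.43/0.147 = 152.585
AUC_0→∞ (oral capsule) = 297.6875 + 152.585 = 450.2725 mcg/mL·h
F = (AUC_ev/D_ev)/(AUC_iv/D_iv) = (450.2725/625)/(425/250) = 0.720436/1.7 = 0.4238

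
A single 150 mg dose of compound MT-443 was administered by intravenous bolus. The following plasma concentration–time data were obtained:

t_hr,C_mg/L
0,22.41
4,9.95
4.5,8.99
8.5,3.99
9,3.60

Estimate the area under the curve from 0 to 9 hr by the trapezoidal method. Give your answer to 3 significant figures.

AUC = 97.3 mg/L·hr

Trapezoidal AUC_0→9:
  [0→4]: (22.41+9.95)/2 × 4 = 64.72
  [4→4.5]: (9.95+8.99)/2 × 0.5 = 4.735
  [4.5→8.5]: (8.99+3.99)/2 × 4 = 25.96
  [8.5→9]: (3.99+3.60)/2 × 0.5 = 1.8975
  Sum = 97.3125 mg/L·hr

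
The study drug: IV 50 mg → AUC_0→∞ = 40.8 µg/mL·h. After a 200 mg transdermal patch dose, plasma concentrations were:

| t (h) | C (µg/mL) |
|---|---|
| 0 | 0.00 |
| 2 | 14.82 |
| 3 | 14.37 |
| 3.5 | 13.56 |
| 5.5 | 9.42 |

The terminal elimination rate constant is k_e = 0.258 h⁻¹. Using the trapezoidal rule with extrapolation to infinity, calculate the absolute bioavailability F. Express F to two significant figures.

F = 0.59

Trapezoidal AUC_0→5.5 (transdermal patch):
  [0→2]: (0.00+14.82)/2 × 2 = 14.82
  [2→3]: (14.82+14.37)/2 × 1 = 14.595
  [3→3.5]: (14.37+13.56)/2 × 0.5 = 6.9825
  [3.5→5.5]: (13.56+9.42)/2 × 2 = 22.98
  Sum = 59.3775 µg/mL·h
Tail: C_last/k_e = 9.42/0.258 = 36.512
AUC_0→∞ (transdermal patch) = 59.3775 + 36.512 = 95.8895 µg/mL·h
F = (AUC_ev/D_ev)/(AUC_iv/D_iv) = (95.8895/200)/(40.8/50) = 0.4794475/0.816 = 0.5876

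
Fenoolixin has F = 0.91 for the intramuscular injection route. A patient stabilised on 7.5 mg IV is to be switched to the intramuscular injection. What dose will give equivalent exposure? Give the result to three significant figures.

D_intramuscular = 8.24 mg

For equal systemic exposure: F × D_ev = D_iv
D_ev = D_iv / F = 7.5 / 0.91 = 8.24176 mg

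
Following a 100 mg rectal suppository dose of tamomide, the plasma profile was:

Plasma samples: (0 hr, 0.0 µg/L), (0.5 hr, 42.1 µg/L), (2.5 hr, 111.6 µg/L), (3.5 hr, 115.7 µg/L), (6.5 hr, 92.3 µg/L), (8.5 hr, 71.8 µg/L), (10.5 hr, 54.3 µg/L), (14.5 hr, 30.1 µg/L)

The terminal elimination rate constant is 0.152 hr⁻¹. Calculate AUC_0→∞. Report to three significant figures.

Trapezoidal AUC_0→14.5:
  [0→0.5]: (0.0+42.1)/2 × 0.5 = 10.525
  [0.5→2.5]: (42.1+111.6)/2 × 2 = 153.7
  [2.5→3.5]: (111.6+115.7)/2 × 1 = 113.65
  [3.5→6.5]: (115.7+92.3)/2 × 3 = 312.0
  [6.5→8.5]: (92.3+71.8)/2 × 2 = 164.1
  [8.5→10.5]: (71.8+54.3)/2 × 2 = 126.1
  [10.5→14.5]: (54.3+30.1)/2 × 4 = 168.8
  Sum = 1048.875 µg/L·hr
Extrapolated tail: C_last / k_e = 30.1 / 0.152 = 198.026
AUC_0→∞ = 1048.875 + 198.026 = 1246.901 µg/L·hr

AUC = 1250 µg/L·hr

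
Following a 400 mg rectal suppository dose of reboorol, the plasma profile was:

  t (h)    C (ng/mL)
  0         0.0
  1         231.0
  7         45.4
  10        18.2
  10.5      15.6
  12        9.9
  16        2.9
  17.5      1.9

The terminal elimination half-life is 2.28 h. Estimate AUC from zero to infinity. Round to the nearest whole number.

Trapezoidal AUC_0→17.5:
  [0→1]: (0.0+231.0)/2 × 1 = 115.5
  [1→7]: (231.0+45.4)/2 × 6 = 829.2
  [7→10]: (45.4+18.2)/2 × 3 = 95.4
  [10→10.5]: (18.2+15.6)/2 × 0.5 = 8.45
  [10.5→12]: (15.6+9.9)/2 × 1.5 = 19.125
  [12→16]: (9.9+2.9)/2 × 4 = 25.6
  [16→17.5]: (2.9+1.9)/2 × 1.5 = 3.6
  Sum = 1096.875 ng/mL·h
k_e = ln2 / t½ = 0.693147 / 2.28 = 0.3040 h^-1
Extrapolated tail: C_last / k_e = 1.9 / 0.304 = 6.250
AUC_0→∞ = 1096.875 + 6.250 = 1103.125 ng/mL·h

AUC = 1103 ng/mL·h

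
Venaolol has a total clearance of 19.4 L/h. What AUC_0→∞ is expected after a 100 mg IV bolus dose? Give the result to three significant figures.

AUC = 5.15 mg/L·h

AUC_0→∞ = Dose_iv / CL
        = 100 / 19.4 = 5.15464 mg/L·h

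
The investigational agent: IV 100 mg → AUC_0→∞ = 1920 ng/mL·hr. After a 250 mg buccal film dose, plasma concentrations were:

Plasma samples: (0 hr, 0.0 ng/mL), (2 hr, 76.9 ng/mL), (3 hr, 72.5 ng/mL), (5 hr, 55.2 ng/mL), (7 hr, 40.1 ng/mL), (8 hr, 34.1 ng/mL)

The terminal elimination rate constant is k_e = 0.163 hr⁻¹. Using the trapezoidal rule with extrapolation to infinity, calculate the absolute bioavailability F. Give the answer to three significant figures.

F = 0.129

Trapezoidal AUC_0→8 (buccal film):
  [0→2]: (0.0+76.9)/2 × 2 = 76.9
  [2→3]: (76.9+72.5)/2 × 1 = 74.7
  [3→5]: (72.5+55.2)/2 × 2 = 127.7
  [5→7]: (55.2+40.1)/2 × 2 = 95.3
  [7→8]: (40.1+34.1)/2 × 1 = 37.1
  Sum = 411.7 ng/mL·hr
Tail: C_last/k_e = 34.1/0.163 = 209.202
AUC_0→∞ (buccal film) = 411.7 + 209.202 = 620.902 ng/mL·hr
F = (AUC_ev/D_ev)/(AUC_iv/D_iv) = (620.902/250)/(1920/100) = 2.483608/19.2 = 0.1294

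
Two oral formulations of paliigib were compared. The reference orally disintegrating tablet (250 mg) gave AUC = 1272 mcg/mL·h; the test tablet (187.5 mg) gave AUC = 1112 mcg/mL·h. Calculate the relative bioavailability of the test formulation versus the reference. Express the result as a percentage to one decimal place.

F_rel = 116.6%

F_rel = (AUC_test/D_test) / (AUC_ref/D_ref)
      = (1112/187.5) / (1272/250)
      = 5.93067 / 5.088 = 1.1656 = 116.56%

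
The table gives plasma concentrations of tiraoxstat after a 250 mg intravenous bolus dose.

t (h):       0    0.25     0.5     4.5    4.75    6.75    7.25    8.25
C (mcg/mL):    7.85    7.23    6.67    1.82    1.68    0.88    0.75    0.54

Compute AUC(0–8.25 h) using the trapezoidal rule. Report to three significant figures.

Trapezoidal AUC_0→8.25:
  [0→0.25]: (7.85+7.23)/2 × 0.25 = 1.885
  [0.25→0.5]: (7.23+6.67)/2 × 0.25 = 1.7375
  [0.5→4.5]: (6.67+1.82)/2 × 4 = 16.98
  [4.5→4.75]: (1.82+1.68)/2 × 0.25 = 0.4375
  [4.75→6.75]: (1.68+0.88)/2 × 2 = 2.56
  [6.75→7.25]: (0.88+0.75)/2 × 0.5 = 0.4075
  [7.25→8.25]: (0.75+0.54)/2 × 1 = 0.645
  Sum = 24.6525 mcg/mL·h

AUC = 24.7 mcg/mL·h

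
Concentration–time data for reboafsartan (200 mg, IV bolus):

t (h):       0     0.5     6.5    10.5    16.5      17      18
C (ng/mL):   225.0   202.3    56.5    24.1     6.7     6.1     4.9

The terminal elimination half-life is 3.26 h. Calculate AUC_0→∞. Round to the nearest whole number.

Trapezoidal AUC_0→18:
  [0→0.5]: (225.0+202.3)/2 × 0.5 = 106.825
  [0.5→6.5]: (202.3+56.5)/2 × 6 = 776.4
  [6.5→10.5]: (56.5+24.1)/2 × 4 = 161.2
  [10.5→16.5]: (24.1+6.7)/2 × 6 = 92.4
  [16.5→17]: (6.7+6.1)/2 × 0.5 = 3.2
  [17→18]: (6.1+4.9)/2 × 1 = 5.5
  Sum = 1145.525 ng/mL·h
k_e = ln2 / t½ = 0.693147 / 3.26 = 0.2126 h^-1
Extrapolated tail: C_last / k_e = 4.9 / 0.2126 = 23.048
AUC_0→∞ = 1145.525 + 23.048 = 1168.573 ng/mL·h

AUC = 1169 ng/mL·h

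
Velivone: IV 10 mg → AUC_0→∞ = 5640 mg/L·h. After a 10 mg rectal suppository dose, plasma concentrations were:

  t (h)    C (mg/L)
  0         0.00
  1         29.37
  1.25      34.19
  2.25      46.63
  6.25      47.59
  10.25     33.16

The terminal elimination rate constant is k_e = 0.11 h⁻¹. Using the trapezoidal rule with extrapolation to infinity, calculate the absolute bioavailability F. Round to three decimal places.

F = 0.127

Trapezoidal AUC_0→10.25 (rectal suppository):
  [0→1]: (0.00+29.37)/2 × 1 = 14.685
  [1→1.25]: (29.37+34.19)/2 × 0.25 = 7.945
  [1.25→2.25]: (34.19+46.63)/2 × 1 = 40.41
  [2.25→6.25]: (46.63+47.59)/2 × 4 = 188.44
  [6.25→10.25]: (47.59+33.16)/2 × 4 = 161.5
  Sum = 412.98 mg/L·h
Tail: C_last/k_e = 33.16/0.11 = 301.455
AUC_0→∞ (rectal suppository) = 412.98 + 301.455 = 714.435 mg/L·h
F = (AUC_ev/D_ev)/(AUC_iv/D_iv) = (714.435/10)/(5640/10) = 71.4435/564 = 0.1267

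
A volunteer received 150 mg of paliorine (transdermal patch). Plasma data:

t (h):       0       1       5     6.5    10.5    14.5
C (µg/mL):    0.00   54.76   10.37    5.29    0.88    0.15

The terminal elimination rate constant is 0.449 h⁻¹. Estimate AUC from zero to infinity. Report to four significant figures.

AUC = 184.1 µg/mL·h

Trapezoidal AUC_0→14.5:
  [0→1]: (0.00+54.76)/2 × 1 = 27.38
  [1→5]: (54.76+10.37)/2 × 4 = 130.26
  [5→6.5]: (10.37+5.29)/2 × 1.5 = 11.745
  [6.5→10.5]: (5.29+0.88)/2 × 4 = 12.34
  [10.5→14.5]: (0.88+0.15)/2 × 4 = 2.06
  Sum = 183.785 µg/mL·h
Extrapolated tail: C_last / k_e = 0.15 / 0.449 = 0.334
AUC_0→∞ = 183.785 + 0.334 = 184.119 µg/mL·h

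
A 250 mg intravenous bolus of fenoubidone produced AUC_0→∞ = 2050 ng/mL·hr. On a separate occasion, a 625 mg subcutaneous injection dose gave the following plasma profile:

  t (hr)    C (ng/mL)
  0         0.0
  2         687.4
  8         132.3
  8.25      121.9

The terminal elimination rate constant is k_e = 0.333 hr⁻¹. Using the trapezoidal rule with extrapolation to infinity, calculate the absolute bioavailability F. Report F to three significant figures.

F = 0.692

Trapezoidal AUC_0→8.25 (subcutaneous injection):
  [0→2]: (0.0+687.4)/2 × 2 = 687.4
  [2→8]: (687.4+132.3)/2 × 6 = 2459.1
  [8→8.25]: (132.3+121.9)/2 × 0.25 = 31.775
  Sum = 3178.275 ng/mL·hr
Tail: C_last/k_e = 121.9/0.333 = 366.066
AUC_0→∞ (subcutaneous injection) = 3178.275 + 366.066 = 3544.341 ng/mL·hr
F = (AUC_ev/D_ev)/(AUC_iv/D_iv) = (3544.341/625)/(2050/250) = 5.6709456/8.2 = 0.6916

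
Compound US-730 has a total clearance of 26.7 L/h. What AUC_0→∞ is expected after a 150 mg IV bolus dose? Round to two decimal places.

AUC_0→∞ = Dose_iv / CL
        = 150 / 26.7 = 5.61798 mg/L·h

AUC = 5.62 mg/L·h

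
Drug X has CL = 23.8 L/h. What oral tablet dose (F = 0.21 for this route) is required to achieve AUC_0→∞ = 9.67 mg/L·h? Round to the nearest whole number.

Dose = CL × AUC_0→∞ / F
     = 23.8 × 9.67 / 0.21 = 1095.93 mg

Dose = 1096 mg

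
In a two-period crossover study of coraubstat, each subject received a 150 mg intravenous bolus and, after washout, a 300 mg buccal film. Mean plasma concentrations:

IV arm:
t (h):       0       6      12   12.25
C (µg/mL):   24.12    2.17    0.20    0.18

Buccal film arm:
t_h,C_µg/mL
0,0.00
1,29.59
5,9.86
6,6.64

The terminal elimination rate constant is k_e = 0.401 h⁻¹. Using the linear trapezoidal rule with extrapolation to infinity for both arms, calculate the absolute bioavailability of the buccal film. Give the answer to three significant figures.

Trapezoidal AUC_0→12.25 (IV):
  [0→6]: (24.12+2.17)/2 × 6 = 78.87
  [6→12]: (2.17+0.20)/2 × 6 = 7.11
  [12→12.25]: (0.20+0.18)/2 × 0.25 = 0.0475
  Sum = 86.0275 µg/mL·h
IV tail: 0.18/0.401 = 0.449; AUC_iv,0→∞ = 86.0275 + 0.449 = 86.4765 µg/mL·h
Trapezoidal AUC_0→6 (buccal film):
  [0→1]: (0.00+29.59)/2 × 1 = 14.795
  [1→5]: (29.59+9.86)/2 × 4 = 78.9
  [5→6]: (9.86+6.64)/2 × 1 = 8.25
  Sum = 101.945 µg/mL·h
buccal film tail: 6.64/0.401 = 16.559; AUC_ev,0→∞ = 101.945 + 16.559 = 118.504 µg/mL·h
F = (AUC_ev/D_ev)/(AUC_iv/D_iv) = (118.504/300)/(86.4765/150) = 0.395013/0.57651 = 0.6852

F = 0.685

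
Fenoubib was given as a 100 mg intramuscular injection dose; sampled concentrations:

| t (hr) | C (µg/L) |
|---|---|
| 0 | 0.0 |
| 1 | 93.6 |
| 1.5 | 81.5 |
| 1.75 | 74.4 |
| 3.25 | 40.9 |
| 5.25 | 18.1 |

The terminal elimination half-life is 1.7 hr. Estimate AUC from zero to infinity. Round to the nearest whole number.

Trapezoidal AUC_0→5.25:
  [0→1]: (0.0+93.6)/2 × 1 = 46.8
  [1→1.5]: (93.6+81.5)/2 × 0.5 = 43.775
  [1.5→1.75]: (81.5+74.4)/2 × 0.25 = 19.4875
  [1.75→3.25]: (74.4+40.9)/2 × 1.5 = 86.475
  [3.25→5.25]: (40.9+18.1)/2 × 2 = 59.0
  Sum = 255.5375 µg/L·hr
k_e = ln2 / t½ = 0.693147 / 1.7 = 0.4077 hr^-1
Extrapolated tail: C_last / k_e = 18.1 / 0.4077 = 44.395
AUC_0→∞ = 255.5375 + 44.395 = 299.9325 µg/L·hr

AUC = 300 µg/L·hr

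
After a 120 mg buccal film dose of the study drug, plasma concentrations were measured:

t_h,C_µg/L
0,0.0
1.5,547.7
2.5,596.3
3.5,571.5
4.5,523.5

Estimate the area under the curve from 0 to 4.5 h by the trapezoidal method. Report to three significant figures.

AUC = 2110 µg/L·h

Trapezoidal AUC_0→4.5:
  [0→1.5]: (0.0+547.7)/2 × 1.5 = 410.775
  [1.5→2.5]: (547.7+596.3)/2 × 1 = 572.0
  [2.5→3.5]: (596.3+571.5)/2 × 1 = 583.9
  [3.5→4.5]: (571.5+523.5)/2 × 1 = 547.5
  Sum = 2114.175 µg/L·h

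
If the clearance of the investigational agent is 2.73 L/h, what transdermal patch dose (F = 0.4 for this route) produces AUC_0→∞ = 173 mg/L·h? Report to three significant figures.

Dose = CL × AUC_0→∞ / F
     = 2.73 × 173 / 0.4 = 1180.725 mg

Dose = 1180 mg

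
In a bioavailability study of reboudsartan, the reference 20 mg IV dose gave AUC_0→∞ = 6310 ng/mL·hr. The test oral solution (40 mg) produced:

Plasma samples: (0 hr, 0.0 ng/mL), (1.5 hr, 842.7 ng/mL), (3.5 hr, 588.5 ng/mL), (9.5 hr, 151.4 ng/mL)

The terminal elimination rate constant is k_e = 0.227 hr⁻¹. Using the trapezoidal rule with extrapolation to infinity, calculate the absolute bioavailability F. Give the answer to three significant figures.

F = 0.392

Trapezoidal AUC_0→9.5 (oral solution):
  [0→1.5]: (0.0+842.7)/2 × 1.5 = 632.025
  [1.5→3.5]: (842.7+588.5)/2 × 2 = 1431.2
  [3.5→9.5]: (588.5+151.4)/2 × 6 = 2219.7
  Sum = 4282.925 ng/mL·hr
Tail: C_last/k_e = 151.4/0.227 = 666.960
AUC_0→∞ (oral solution) = 4282.925 + 666.960 = 4949.885 ng/mL·hr
F = (AUC_ev/D_ev)/(AUC_iv/D_iv) = (4949.885/40)/(6310/20) = 123.747/315.5 = 0.3922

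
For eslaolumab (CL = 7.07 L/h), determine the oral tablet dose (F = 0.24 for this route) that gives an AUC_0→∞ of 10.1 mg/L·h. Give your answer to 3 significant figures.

Dose = 298 mg

Dose = CL × AUC_0→∞ / F
     = 7.07 × 10.1 / 0.24 = 297.529 mg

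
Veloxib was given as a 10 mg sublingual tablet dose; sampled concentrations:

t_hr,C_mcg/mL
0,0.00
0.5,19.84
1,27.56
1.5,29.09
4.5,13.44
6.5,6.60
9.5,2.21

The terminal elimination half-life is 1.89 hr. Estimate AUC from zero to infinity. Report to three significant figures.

AUC = 134 mcg/mL·hr

Trapezoidal AUC_0→9.5:
  [0→0.5]: (0.00+19.84)/2 × 0.5 = 4.96
  [0.5→1]: (19.84+27.56)/2 × 0.5 = 11.85
  [1→1.5]: (27.56+29.09)/2 × 0.5 = 14.1625
  [1.5→4.5]: (29.09+13.44)/2 × 3 = 63.795
  [4.5→6.5]: (13.44+6.60)/2 × 2 = 20.04
  [6.5→9.5]: (6.60+2.21)/2 × 3 = 13.215
  Sum = 128.0225 mcg/mL·hr
k_e = ln2 / t½ = 0.693147 / 1.89 = 0.3667 hr^-1
Extrapolated tail: C_last / k_e = 2.21 / 0.3667 = 6.027
AUC_0→∞ = 128.0225 + 6.027 = 134.0495 mcg/mL·hr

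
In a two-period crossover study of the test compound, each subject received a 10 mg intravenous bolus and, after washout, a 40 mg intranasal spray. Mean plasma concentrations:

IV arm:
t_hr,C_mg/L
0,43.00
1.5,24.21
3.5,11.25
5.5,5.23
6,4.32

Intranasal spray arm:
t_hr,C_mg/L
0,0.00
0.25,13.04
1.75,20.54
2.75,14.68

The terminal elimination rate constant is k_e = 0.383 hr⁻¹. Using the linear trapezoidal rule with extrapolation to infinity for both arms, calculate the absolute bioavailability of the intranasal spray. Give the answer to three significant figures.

Trapezoidal AUC_0→6 (IV):
  [0→1.5]: (43.00+24.21)/2 × 1.5 = 50.4075
  [1.5→3.5]: (24.21+11.25)/2 × 2 = 35.46
  [3.5→5.5]: (11.25+5.23)/2 × 2 = 16.48
  [5.5→6]: (5.23+4.32)/2 × 0.5 = 2.3875
  Sum = 104.735 mg/L·hr
IV tail: 4.32/0.383 = 11.279; AUC_iv,0→∞ = 104.735 + 11.279 = 116.014 mg/L·hr
Trapezoidal AUC_0→2.75 (intranasal spray):
  [0→0.25]: (0.00+13.04)/2 × 0.25 = 1.63
  [0.25→1.75]: (13.04+20.54)/2 × 1.5 = 25.185
  [1.75→2.75]: (20.54+14.68)/2 × 1 = 17.61
  Sum = 44.425 mg/L·hr
intranasal spray tail: 14.68/0.383 = 38.329; AUC_ev,0→∞ = 44.425 + 38.329 = 82.754 mg/L·hr
F = (AUC_ev/D_ev)/(AUC_iv/D_iv) = (82.754/40)/(116.014/10) = 2.06885/11.6014 = 0.1783

F = 0.178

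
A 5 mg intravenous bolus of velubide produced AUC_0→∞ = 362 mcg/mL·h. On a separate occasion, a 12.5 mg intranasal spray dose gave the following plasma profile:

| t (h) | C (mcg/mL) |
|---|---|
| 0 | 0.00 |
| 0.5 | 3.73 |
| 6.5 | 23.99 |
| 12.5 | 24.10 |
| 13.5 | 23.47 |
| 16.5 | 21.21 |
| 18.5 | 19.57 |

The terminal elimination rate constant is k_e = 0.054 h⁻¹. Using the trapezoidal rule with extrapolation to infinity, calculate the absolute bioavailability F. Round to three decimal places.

Trapezoidal AUC_0→18.5 (intranasal spray):
  [0→0.5]: (0.00+3.73)/2 × 0.5 = 0.9325
  [0.5→6.5]: (3.73+23.99)/2 × 6 = 83.16
  [6.5→12.5]: (23.99+24.10)/2 × 6 = 144.27
  [12.5→13.5]: (24.10+23.47)/2 × 1 = 23.785
  [13.5→16.5]: (23.47+21.21)/2 × 3 = 67.02
  [16.5→18.5]: (21.21+19.57)/2 × 2 = 40.78
  Sum = 359.9475 mcg/mL·h
Tail: C_last/k_e = 19.57/0.054 = 362.407
AUC_0→∞ (intranasal spray) = 359.9475 + 362.407 = 722.3545 mcg/mL·h
F = (AUC_ev/D_ev)/(AUC_iv/D_iv) = (722.3545/12.5)/(362/5) = 57.78836/72.4 = 0.7982

F = 0.798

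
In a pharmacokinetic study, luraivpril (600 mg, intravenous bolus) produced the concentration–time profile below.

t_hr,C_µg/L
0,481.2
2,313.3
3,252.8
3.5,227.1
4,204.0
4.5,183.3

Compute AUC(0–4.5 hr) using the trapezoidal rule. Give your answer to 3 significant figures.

AUC = 1400 µg/L·hr

Trapezoidal AUC_0→4.5:
  [0→2]: (481.2+313.3)/2 × 2 = 794.5
  [2→3]: (313.3+252.8)/2 × 1 = 283.05
  [3→3.5]: (252.8+227.1)/2 × 0.5 = 119.975
  [3.5→4]: (227.1+204.0)/2 × 0.5 = 107.775
  [4→4.5]: (204.0+183.3)/2 × 0.5 = 96.825
  Sum = 1402.125 µg/L·hr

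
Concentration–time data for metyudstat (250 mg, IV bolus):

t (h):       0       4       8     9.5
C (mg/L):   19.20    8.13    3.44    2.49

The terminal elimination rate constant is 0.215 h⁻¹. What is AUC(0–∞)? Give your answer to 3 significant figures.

AUC = 93.8 mg/L·h

Trapezoidal AUC_0→9.5:
  [0→4]: (19.20+8.13)/2 × 4 = 54.66
  [4→8]: (8.13+3.44)/2 × 4 = 23.14
  [8→9.5]: (3.44+2.49)/2 × 1.5 = 4.4475
  Sum = 82.2475 mg/L·h
Extrapolated tail: C_last / k_e = 2.49 / 0.215 = 11.581
AUC_0→∞ = 82.2475 + 11.581 = 93.8285 mg/L·h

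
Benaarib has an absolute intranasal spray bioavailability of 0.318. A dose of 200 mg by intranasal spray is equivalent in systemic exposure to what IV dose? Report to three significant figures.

D_iv = 63.6 mg

Systemic exposure from an extravascular dose = F × D_ev, so the equivalent IV dose is F × D_ev.
D_iv = F × D_ev = 0.318 × 200 = 63.6 mg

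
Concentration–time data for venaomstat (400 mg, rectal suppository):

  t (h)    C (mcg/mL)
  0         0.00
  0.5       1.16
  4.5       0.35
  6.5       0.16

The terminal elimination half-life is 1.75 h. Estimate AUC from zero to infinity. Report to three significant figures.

AUC = 4.22 mcg/mL·h

Trapezoidal AUC_0→6.5:
  [0→0.5]: (0.00+1.16)/2 × 0.5 = 0.29
  [0.5→4.5]: (1.16+0.35)/2 × 4 = 3.02
  [4.5→6.5]: (0.35+0.16)/2 × 2 = 0.51
  Sum = 3.82 mcg/mL·h
k_e = ln2 / t½ = 0.693147 / 1.75 = 0.3961 h^-1
Extrapolated tail: C_last / k_e = 0.16 / 0.3961 = 0.404
AUC_0→∞ = 3.82 + 0.404 = 4.224 mcg/mL·h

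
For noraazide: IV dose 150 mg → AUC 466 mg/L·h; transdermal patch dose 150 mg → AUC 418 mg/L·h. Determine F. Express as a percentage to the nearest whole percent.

F = 90%

F = (AUC_ev / D_ev) / (AUC_iv / D_iv)
  = (418/150) / (466/150)
  = 2.78667 / 3.10667 = 0.8970
  = 89.70%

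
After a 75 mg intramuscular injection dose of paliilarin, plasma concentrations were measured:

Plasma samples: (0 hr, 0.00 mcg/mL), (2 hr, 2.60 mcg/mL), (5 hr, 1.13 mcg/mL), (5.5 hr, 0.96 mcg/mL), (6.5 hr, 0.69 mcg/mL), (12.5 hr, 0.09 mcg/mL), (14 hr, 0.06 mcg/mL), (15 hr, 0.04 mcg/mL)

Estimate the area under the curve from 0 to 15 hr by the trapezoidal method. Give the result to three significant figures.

Trapezoidal AUC_0→15:
  [0→2]: (0.00+2.60)/2 × 2 = 2.6
  [2→5]: (2.60+1.13)/2 × 3 = 5.595
  [5→5.5]: (1.13+0.96)/2 × 0.5 = 0.5225
  [5.5→6.5]: (0.96+0.69)/2 × 1 = 0.825
  [6.5→12.5]: (0.69+0.09)/2 × 6 = 2.34
  [12.5→14]: (0.09+0.06)/2 × 1.5 = 0.1125
  [14→15]: (0.06+0.04)/2 × 1 = 0.05
  Sum = 12.045 mcg/mL·hr

AUC = 12.0 mcg/mL·hr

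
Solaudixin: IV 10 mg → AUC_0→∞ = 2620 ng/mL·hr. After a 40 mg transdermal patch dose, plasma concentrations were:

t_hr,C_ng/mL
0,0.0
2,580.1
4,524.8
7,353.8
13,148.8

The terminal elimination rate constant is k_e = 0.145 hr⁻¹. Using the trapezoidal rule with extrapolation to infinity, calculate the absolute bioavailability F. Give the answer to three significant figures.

F = 0.528

Trapezoidal AUC_0→13 (transdermal patch):
  [0→2]: (0.0+580.1)/2 × 2 = 580.1
  [2→4]: (580.1+524.8)/2 × 2 = 1104.9
  [4→7]: (524.8+353.8)/2 × 3 = 1317.9
  [7→13]: (353.8+148.8)/2 × 6 = 1507.8
  Sum = 4510.7 ng/mL·hr
Tail: C_last/k_e = 148.8/0.145 = 1026.207
AUC_0→∞ (transdermal patch) = 4510.7 + 1026.207 = 5536.907 ng/mL·hr
F = (AUC_ev/D_ev)/(AUC_iv/D_iv) = (5536.907/40)/(2620/10) = 138.423/262 = 0.5283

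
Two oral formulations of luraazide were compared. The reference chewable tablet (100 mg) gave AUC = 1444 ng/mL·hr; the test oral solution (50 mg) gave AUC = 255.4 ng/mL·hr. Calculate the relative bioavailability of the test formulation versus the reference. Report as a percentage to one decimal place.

F_rel = 35.4%

F_rel = (AUC_test/D_test) / (AUC_ref/D_ref)
      = (255.4/50) / (1444/100)
      = 5.108 / 14.44 = 0.3537 = 35.37%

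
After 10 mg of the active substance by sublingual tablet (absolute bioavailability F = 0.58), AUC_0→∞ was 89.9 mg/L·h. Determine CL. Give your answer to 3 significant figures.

CL = F × Dose / AUC_0→∞
   = 0.58 × 10 / 89.9 = 0.0645161 L/h

CL = 0.0645 L/h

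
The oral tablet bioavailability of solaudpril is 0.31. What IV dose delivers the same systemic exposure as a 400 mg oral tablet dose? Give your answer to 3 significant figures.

D_iv = 124 mg

Systemic exposure from an extravascular dose = F × D_ev, so the equivalent IV dose is F × D_ev.
D_iv = F × D_ev = 0.31 × 400 = 124 mg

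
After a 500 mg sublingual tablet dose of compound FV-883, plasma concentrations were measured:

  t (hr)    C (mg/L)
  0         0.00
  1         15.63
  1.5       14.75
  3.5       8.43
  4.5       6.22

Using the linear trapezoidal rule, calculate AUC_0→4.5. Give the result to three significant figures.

AUC = 45.9 mg/L·hr

Trapezoidal AUC_0→4.5:
  [0→1]: (0.00+15.63)/2 × 1 = 7.815
  [1→1.5]: (15.63+14.75)/2 × 0.5 = 7.595
  [1.5→3.5]: (14.75+8.43)/2 × 2 = 23.18
  [3.5→4.5]: (8.43+6.22)/2 × 1 = 7.325
  Sum = 45.915 mg/L·hr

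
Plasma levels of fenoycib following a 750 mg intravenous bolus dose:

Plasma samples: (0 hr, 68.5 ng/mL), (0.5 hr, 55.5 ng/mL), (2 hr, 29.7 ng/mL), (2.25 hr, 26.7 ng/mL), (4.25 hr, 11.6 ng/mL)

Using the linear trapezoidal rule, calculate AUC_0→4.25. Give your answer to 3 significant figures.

AUC = 140 ng/mL·hr

Trapezoidal AUC_0→4.25:
  [0→0.5]: (68.5+55.5)/2 × 0.5 = 31.0
  [0.5→2]: (55.5+29.7)/2 × 1.5 = 63.9
  [2→2.25]: (29.7+26.7)/2 × 0.25 = 7.05
  [2.25→4.25]: (26.7+11.6)/2 × 2 = 38.3
  Sum = 140.25 ng/mL·hr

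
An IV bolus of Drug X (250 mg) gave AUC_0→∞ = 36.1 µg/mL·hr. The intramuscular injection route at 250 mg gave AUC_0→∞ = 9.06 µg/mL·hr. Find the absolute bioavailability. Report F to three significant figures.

F = (AUC_ev / D_ev) / (AUC_iv / D_iv)
  = (9.06/250) / (36.1/250)
  = 0.03624 / 0.1444 = 0.2510

F = 0.251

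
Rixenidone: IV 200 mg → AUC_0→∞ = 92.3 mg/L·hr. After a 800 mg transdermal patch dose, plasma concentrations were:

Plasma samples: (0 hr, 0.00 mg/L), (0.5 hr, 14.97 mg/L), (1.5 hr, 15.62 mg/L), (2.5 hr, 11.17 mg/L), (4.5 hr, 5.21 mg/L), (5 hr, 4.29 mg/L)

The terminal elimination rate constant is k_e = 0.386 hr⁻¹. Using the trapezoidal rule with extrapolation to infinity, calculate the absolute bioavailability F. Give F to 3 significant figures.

F = 0.169

Trapezoidal AUC_0→5 (transdermal patch):
  [0→0.5]: (0.00+14.97)/2 × 0.5 = 3.7425
  [0.5→1.5]: (14.97+15.62)/2 × 1 = 15.295
  [1.5→2.5]: (15.62+11.17)/2 × 1 = 13.395
  [2.5→4.5]: (11.17+5.21)/2 × 2 = 16.38
  [4.5→5]: (5.21+4.29)/2 × 0.5 = 2.375
  Sum = 51.1875 mg/L·hr
Tail: C_last/k_e = 4.29/0.386 = 11.114
AUC_0→∞ (transdermal patch) = 51.1875 + 11.114 = 62.3015 mg/L·hr
F = (AUC_ev/D_ev)/(AUC_iv/D_iv) = (62.3015/800)/(92.3/200) = 0.077876875/0.4615 = 0.1687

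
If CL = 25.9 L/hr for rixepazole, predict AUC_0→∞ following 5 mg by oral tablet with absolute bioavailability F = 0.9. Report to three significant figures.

AUC = 0.174 mg/L·hr

AUC_0→∞ = F × Dose / CL
        = 0.9 × 5 / 25.9 = 0.173745 mg/L·hr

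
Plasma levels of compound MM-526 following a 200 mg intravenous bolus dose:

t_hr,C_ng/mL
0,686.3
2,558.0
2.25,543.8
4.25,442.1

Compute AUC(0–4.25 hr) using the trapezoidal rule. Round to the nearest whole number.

AUC = 2368 ng/mL·hr

Trapezoidal AUC_0→4.25:
  [0→2]: (686.3+558.0)/2 × 2 = 1244.3
  [2→2.25]: (558.0+543.8)/2 × 0.25 = 137.725
  [2.25→4.25]: (543.8+442.1)/2 × 2 = 985.9
  Sum = 2367.925 ng/mL·hr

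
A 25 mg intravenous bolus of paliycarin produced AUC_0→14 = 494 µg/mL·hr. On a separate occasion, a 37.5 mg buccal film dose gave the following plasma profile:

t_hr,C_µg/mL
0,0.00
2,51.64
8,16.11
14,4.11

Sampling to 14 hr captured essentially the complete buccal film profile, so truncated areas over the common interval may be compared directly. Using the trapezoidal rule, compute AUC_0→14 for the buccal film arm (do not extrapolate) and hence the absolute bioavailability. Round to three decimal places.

F = 0.426

Trapezoidal AUC_0→14 (buccal film):
  [0→2]: (0.00+51.64)/2 × 2 = 51.64
  [2→8]: (51.64+16.11)/2 × 6 = 203.25
  [8→14]: (16.11+4.11)/2 × 6 = 60.66
  Sum = 315.55 µg/mL·hr
F = (AUC_ev/D_ev)/(AUC_iv/D_iv) = (315.55/37.5)/(494/25) = 8.41467/19.76 = 0.4258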